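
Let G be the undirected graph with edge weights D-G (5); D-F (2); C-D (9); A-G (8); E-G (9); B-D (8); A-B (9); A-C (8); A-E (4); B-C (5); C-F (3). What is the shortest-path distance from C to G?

10

Checking several routes:
C→D→G: 9 + 5 = 14
C→B→D→G: 5 + 8 + 5 = 18
C→F→D→G: 3 + 2 + 5 = 10
C→A→G: 8 + 8 = 16
The minimum is 10.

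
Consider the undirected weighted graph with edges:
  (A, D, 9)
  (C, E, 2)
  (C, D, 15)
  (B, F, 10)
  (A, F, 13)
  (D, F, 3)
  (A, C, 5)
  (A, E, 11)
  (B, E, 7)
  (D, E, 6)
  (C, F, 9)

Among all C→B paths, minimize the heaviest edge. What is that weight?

7

Comparing a few candidate routes:
C - F - D - E - B: max(9, 3, 6, 7) = 9
C - E - D - F - B: max(2, 6, 3, 10) = 10
C - E - B: max(2, 7) = 7
C - A - D - F - B: max(5, 9, 3, 10) = 10
C - A - D - E - B: max(5, 9, 6, 7) = 9
C - F - B: max(9, 10) = 10
The minimum achievable maximum is 7.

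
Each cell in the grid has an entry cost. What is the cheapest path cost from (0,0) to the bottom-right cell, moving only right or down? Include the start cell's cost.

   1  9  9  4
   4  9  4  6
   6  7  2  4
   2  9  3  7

30

One optimal route is r0c0 -> r1c0 -> r1c1 -> r1c2 -> r2c2 -> r3c2 -> r3c3.
Its cost is 1 + 4 + 9 + 4 + 2 + 3 + 7 = 30.
(Top row then right column would cost 40.)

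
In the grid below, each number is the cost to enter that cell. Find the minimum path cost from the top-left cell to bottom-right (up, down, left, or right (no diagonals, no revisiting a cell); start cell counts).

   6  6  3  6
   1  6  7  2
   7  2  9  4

26

Path r0c0 -> r1c0 -> r1c1 -> r1c2 -> r1c3 -> r2c3: 6 + 1 + 6 + 7 + 2 + 4 = 26.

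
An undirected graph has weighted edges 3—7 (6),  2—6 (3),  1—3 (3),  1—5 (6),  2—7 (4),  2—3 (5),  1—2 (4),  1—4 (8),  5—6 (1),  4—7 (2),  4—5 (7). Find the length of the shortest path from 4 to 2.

6

Some routes from 4 to 2:
4 → 7 → 2: 2 + 4 = 6
4 → 7 → 3 → 1 → 2: 2 + 6 + 3 + 4 = 15
4 → 5 → 6 → 2: 7 + 1 + 3 = 11
4 → 1 → 2: 8 + 4 = 12
4 → 7 → 3 → 2: 2 + 6 + 5 = 13
Best route has total 6.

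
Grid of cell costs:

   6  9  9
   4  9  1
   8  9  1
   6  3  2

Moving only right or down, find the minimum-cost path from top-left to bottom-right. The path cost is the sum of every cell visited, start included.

Best path: [0,0] -> [1,0] -> [1,1] -> [1,2] -> [2,2] -> [3,2]
Cost: 6 + 4 + 9 + 1 + 1 + 2 = 23
(Top row then right column would cost 28.)

23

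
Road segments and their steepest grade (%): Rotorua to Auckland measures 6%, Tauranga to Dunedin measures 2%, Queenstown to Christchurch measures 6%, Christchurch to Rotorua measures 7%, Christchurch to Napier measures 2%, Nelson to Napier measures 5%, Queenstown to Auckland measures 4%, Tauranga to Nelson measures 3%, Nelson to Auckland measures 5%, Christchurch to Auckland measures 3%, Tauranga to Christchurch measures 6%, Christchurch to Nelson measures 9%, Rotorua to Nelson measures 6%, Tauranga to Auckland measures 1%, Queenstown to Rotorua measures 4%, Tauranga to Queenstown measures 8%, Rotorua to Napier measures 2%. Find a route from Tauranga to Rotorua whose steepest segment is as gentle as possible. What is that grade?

A few of the Tauranga→Rotorua routes:
Tauranga -> Auckland -> Christchurch -> Napier -> Rotorua: max(1, 3, 2, 2) = 3
Tauranga -> Auckland -> Nelson -> Napier -> Rotorua: max(1, 5, 5, 2) = 5
Tauranga -> Auckland -> Queenstown -> Rotorua: max(1, 4, 4) = 4
The minimum achievable maximum is 3%.

3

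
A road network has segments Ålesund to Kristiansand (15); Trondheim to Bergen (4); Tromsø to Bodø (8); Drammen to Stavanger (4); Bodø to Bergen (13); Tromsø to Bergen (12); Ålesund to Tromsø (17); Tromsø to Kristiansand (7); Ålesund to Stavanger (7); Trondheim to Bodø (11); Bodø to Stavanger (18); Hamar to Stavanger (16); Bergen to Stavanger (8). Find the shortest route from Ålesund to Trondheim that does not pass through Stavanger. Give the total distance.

33

Some routes from Ålesund to Trondheim avoiding Stavanger:
Ålesund→Kristiansand→Tromsø→Bergen→Trondheim: 15 + 7 + 12 + 4 = 38
Ålesund→Tromsø→Bodø→Trondheim: 17 + 8 + 11 = 36
Ålesund→Tromsø→Bergen→Trondheim: 17 + 12 + 4 = 33
Ålesund→Kristiansand→Tromsø→Bodø→Trondheim: 15 + 7 + 8 + 11 = 41
Ålesund→Tromsø→Bodø→Bergen→Trondheim: 17 + 8 + 13 + 4 = 42
Best route has total 33.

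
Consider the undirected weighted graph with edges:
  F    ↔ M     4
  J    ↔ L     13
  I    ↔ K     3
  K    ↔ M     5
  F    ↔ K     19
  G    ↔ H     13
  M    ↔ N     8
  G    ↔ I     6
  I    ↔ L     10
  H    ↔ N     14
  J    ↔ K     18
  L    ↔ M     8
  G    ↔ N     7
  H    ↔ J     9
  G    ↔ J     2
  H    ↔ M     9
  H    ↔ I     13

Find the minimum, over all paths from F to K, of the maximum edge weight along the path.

5

Checking several routes:
F → M → L → I → K: max(4, 8, 10, 3) = 10
F → M → H → J → G → I → K: max(4, 9, 9, 2, 6, 3) = 9
F → M → N → G → H → J → L → I → K: max(4, 8, 7, 13, 9, 13, 10, 3) = 13
F → M → N → G → I → K: max(4, 8, 7, 6, 3) = 8
F → M → K: max(4, 5) = 5
Smallest bottleneck: 5.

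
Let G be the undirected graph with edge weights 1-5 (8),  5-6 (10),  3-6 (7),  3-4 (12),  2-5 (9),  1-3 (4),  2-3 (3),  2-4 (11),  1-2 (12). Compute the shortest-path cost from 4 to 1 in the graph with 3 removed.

23

Routes from 4 to 1 avoiding 3:
4 → 2 → 5 → 1: 11 + 9 + 8 = 28
4 → 2 → 1: 11 + 12 = 23
Best route has total 23.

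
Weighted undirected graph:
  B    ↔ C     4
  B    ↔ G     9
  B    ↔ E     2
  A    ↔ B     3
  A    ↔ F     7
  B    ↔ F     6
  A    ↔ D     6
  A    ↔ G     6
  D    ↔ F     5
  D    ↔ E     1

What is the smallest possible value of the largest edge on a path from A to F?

Some routes from A to F:
A→D→E→B→F: max(6, 1, 2, 6) = 6
A→D→F: max(6, 5) = 6
A→B→E→D→F: max(3, 2, 1, 5) = 5
Smallest bottleneck: 5.

5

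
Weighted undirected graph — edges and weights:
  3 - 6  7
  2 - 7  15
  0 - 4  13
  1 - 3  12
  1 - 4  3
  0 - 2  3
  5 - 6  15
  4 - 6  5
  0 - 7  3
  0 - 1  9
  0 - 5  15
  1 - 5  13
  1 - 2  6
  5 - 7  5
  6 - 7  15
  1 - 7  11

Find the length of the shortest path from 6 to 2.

14

Some routes from 6 to 2:
6 - 7 - 0 - 2: 15 + 3 + 3 = 21
6 - 4 - 1 - 2: 5 + 3 + 6 = 14
6 - 4 - 1 - 0 - 2: 5 + 3 + 9 + 3 = 20
The minimum is 14.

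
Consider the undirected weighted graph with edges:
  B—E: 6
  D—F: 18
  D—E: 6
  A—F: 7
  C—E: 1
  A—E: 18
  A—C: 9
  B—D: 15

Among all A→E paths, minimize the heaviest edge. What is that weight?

Comparing a few candidate routes:
A - F - D - B - E: max(7, 18, 15, 6) = 18
A - E: max(18) = 18
A - C - E: max(9, 1) = 9
The minimum achievable maximum is 9.

9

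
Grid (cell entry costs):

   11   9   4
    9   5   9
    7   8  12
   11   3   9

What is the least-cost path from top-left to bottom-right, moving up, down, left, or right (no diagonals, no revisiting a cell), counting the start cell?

Take (0,0) (0,1) (1,1) (2,1) (3,1) (3,2) for a total of 11 + 9 + 5 + 8 + 3 + 9 = 45.

45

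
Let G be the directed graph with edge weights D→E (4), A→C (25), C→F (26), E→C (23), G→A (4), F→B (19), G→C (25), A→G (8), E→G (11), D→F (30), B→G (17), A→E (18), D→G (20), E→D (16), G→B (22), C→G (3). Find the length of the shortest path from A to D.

Candidate routes:
A-E-D: 18 + 16 = 34
The minimum is 34.

34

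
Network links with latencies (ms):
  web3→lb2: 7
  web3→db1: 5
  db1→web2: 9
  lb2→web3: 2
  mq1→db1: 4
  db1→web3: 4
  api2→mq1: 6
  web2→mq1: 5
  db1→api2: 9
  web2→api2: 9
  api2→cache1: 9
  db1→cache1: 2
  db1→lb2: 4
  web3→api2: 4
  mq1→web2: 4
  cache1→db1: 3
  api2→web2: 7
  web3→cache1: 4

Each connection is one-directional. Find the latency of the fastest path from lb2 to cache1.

Checking several routes:
lb2 -> web3 -> api2 -> cache1: 2 + 4 + 9 = 15
lb2 -> web3 -> db1 -> cache1: 2 + 5 + 2 = 9
lb2 -> web3 -> api2 -> mq1 -> db1 -> cache1: 2 + 4 + 6 + 4 + 2 = 18
lb2 -> web3 -> cache1: 2 + 4 = 6
Best route has total 6 ms.

6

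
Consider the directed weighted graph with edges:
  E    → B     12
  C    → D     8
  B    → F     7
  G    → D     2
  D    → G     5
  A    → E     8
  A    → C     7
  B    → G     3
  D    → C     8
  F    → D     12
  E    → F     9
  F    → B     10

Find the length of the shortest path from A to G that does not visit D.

23

Paths from A to G avoiding D:
A - E - F - B - G: 8 + 9 + 10 + 3 = 30
A - E - B - G: 8 + 12 + 3 = 23
Best route has total 23.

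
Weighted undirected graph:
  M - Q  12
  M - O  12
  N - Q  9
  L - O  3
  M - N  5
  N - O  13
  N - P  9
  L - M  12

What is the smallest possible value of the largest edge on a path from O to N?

Routes from O to N:
O→L→M→N: max(3, 12, 5) = 12
O→N: max(13) = 13
O→M→Q→N: max(12, 12, 9) = 12
O→M→N: max(12, 5) = 12
O→L→M→Q→N: max(3, 12, 12, 9) = 12
The minimum achievable maximum is 12.

12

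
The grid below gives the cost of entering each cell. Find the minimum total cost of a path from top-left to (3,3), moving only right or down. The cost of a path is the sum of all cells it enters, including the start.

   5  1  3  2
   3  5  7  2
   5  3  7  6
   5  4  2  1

Path [0,0]→[0,1]→[0,2]→[0,3]→[1,3]→[2,3]→[3,3]: 5 + 1 + 3 + 2 + 2 + 6 + 1 = 20.

20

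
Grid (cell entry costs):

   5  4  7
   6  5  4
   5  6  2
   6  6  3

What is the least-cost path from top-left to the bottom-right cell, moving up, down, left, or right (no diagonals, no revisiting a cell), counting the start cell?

Take [0,0]→[0,1]→[1,1]→[1,2]→[2,2]→[3,2] for a total of 5 + 4 + 5 + 4 + 2 + 3 = 23.

23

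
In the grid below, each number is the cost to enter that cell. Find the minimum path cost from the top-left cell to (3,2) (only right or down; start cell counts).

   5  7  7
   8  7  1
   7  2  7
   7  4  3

28

Best path: [0,0]→[0,1]→[1,1]→[2,1]→[3,1]→[3,2]
Cost: 5 + 7 + 7 + 2 + 4 + 3 = 28
For comparison, the top-then-right route costs 30.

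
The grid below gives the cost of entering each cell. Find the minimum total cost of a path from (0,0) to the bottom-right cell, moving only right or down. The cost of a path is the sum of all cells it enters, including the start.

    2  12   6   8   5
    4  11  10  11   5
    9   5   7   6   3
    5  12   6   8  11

47

Take [0,0] → [1,0] → [2,0] → [2,1] → [2,2] → [2,3] → [2,4] → [3,4] for a total of 2 + 4 + 9 + 5 + 7 + 6 + 3 + 11 = 47.
(Top row then right column would cost 52.)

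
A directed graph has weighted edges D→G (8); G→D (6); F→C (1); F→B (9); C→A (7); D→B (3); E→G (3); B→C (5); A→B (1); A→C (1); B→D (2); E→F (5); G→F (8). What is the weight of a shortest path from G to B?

Candidate routes:
G → F → B: 8 + 9 = 17
G → F → C → A → B: 8 + 1 + 7 + 1 = 17
G → D → B: 6 + 3 = 9
The minimum is 9.

9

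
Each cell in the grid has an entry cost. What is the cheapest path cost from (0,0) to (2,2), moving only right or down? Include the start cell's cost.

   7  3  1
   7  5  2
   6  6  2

15

Path (0,0)→(0,1)→(0,2)→(1,2)→(2,2): 7 + 3 + 1 + 2 + 2 = 15.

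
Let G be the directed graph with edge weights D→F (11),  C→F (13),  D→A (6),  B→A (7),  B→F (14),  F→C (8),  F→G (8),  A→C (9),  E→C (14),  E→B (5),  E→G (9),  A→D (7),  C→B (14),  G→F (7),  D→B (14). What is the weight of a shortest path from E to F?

16

A few of the E→F routes:
E-B-A-C-F: 5 + 7 + 9 + 13 = 34
E-G-F: 9 + 7 = 16
E-B-F: 5 + 14 = 19
E-C-F: 14 + 13 = 27
E-B-A-D-F: 5 + 7 + 7 + 11 = 30
E-C-B-F: 14 + 14 + 14 = 42
Best route has total 16.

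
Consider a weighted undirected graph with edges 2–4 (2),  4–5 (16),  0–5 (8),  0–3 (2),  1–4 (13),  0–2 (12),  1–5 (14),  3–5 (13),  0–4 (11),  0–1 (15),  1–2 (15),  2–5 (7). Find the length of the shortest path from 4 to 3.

13

Some routes from 4 to 3:
4→2→5→3: 2 + 7 + 13 = 22
4→5→0→3: 16 + 8 + 2 = 26
4→2→0→3: 2 + 12 + 2 = 16
4→2→5→0→3: 2 + 7 + 8 + 2 = 19
4→0→3: 11 + 2 = 13
Shortest: 13.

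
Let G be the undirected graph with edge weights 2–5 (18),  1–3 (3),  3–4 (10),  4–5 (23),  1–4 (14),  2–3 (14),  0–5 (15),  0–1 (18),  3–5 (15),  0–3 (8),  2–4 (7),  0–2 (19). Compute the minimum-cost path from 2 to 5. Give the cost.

18

Some routes from 2 to 5:
2 - 4 - 3 - 5: 7 + 10 + 15 = 32
2 - 0 - 5: 19 + 15 = 34
2 - 5: 18
2 - 4 - 5: 7 + 23 = 30
2 - 3 - 5: 14 + 15 = 29
Best route has total 18.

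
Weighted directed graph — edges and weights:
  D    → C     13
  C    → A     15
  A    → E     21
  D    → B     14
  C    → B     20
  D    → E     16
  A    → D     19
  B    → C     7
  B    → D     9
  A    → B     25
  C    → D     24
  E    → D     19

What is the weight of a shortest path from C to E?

36

Candidate routes:
C-A-B-D-E: 15 + 25 + 9 + 16 = 65
C-B-D-E: 20 + 9 + 16 = 45
C-D-E: 24 + 16 = 40
C-A-D-E: 15 + 19 + 16 = 50
C-A-E: 15 + 21 = 36
Shortest: 36.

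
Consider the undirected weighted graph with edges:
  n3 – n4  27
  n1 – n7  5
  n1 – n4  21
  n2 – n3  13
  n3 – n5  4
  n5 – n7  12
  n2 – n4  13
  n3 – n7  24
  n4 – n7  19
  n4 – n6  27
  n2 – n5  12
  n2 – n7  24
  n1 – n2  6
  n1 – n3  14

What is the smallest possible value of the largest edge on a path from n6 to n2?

Comparing a few candidate routes:
n6 -> n4 -> n7 -> n5 -> n2: max(27, 19, 12, 12) = 27
n6 -> n4 -> n7 -> n5 -> n3 -> n1 -> n2: max(27, 19, 12, 4, 14, 6) = 27
n6 -> n4 -> n7 -> n5 -> n3 -> n2: max(27, 19, 12, 4, 13) = 27
Smallest bottleneck: 27.

27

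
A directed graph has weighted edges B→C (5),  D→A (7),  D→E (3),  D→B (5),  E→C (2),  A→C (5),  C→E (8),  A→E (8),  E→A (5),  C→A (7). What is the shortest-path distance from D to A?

Paths from D to A:
D → A: 7
D → B → C → A: 5 + 5 + 7 = 17
D → B → C → E → A: 5 + 5 + 8 + 5 = 23
D → E → A: 3 + 5 = 8
D → E → C → A: 3 + 2 + 7 = 12
The minimum is 7.

7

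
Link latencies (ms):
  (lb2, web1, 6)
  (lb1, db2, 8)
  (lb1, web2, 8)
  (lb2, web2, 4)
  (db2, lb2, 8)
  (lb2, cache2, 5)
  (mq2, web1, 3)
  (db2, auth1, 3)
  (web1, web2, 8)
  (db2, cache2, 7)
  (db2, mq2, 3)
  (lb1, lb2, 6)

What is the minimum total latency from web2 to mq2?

11

Comparing a few candidate routes:
web2-lb2-db2-mq2: 4 + 8 + 3 = 15
web2-lb2-web1-mq2: 4 + 6 + 3 = 13
web2-lb2-cache2-db2-mq2: 4 + 5 + 7 + 3 = 19
web2-lb2-lb1-db2-mq2: 4 + 6 + 8 + 3 = 21
web2-lb1-db2-mq2: 8 + 8 + 3 = 19
web2-web1-mq2: 8 + 3 = 11
The minimum is 11 ms.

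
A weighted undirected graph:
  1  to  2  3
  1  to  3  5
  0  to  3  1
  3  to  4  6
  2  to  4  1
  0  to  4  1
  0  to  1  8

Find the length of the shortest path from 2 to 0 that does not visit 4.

Paths from 2 to 0 avoiding 4:
2 - 1 - 0: 3 + 8 = 11
2 - 1 - 3 - 0: 3 + 5 + 1 = 9
Best route has total 9.

9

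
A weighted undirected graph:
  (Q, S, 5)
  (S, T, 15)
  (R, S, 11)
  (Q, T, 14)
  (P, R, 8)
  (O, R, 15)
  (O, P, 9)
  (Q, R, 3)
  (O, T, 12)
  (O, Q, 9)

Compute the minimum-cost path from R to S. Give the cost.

8

Some routes from R to S:
R-S: 11
R-Q-S: 3 + 5 = 8
R-O-Q-S: 15 + 9 + 5 = 29
The minimum is 8.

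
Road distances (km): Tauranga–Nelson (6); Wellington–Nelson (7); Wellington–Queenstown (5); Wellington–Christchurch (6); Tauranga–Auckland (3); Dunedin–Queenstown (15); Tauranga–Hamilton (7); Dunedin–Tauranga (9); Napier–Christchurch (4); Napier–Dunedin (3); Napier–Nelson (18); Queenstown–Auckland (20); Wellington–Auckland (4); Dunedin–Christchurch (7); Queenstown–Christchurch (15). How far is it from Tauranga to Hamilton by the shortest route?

Paths from Tauranga to Hamilton:
Tauranga -> Hamilton: 7
The minimum is 7 km.

7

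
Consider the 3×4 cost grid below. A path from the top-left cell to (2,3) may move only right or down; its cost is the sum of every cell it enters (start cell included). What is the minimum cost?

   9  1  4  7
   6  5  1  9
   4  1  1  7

Best path: [0,0]→[0,1]→[0,2]→[1,2]→[2,2]→[2,3]
Cost: 9 + 1 + 4 + 1 + 1 + 7 = 23
(Top row then right column would cost 37.)

23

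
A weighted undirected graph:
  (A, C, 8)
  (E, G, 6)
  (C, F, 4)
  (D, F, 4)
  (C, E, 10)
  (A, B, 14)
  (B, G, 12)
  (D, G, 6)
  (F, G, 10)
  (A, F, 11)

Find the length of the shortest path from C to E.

Comparing a few candidate routes:
C -> F -> D -> G -> E: 4 + 4 + 6 + 6 = 20
C -> E: 10
C -> F -> G -> E: 4 + 10 + 6 = 20
Best route has total 10.

10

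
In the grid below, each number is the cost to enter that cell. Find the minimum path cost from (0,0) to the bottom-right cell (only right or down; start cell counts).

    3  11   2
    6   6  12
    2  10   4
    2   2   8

Path r0c0 -> r1c0 -> r2c0 -> r3c0 -> r3c1 -> r3c2: 3 + 6 + 2 + 2 + 2 + 8 = 23.

23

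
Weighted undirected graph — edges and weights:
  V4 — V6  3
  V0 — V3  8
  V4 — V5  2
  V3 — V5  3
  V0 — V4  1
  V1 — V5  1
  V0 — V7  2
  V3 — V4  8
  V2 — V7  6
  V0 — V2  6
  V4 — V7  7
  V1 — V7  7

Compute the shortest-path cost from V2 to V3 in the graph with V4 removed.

14

A few of the V2→V3 routes:
V2 - V7 - V0 - V3: 6 + 2 + 8 = 16
V2 - V7 - V1 - V5 - V3: 6 + 7 + 1 + 3 = 17
V2 - V0 - V3: 6 + 8 = 14
Best route has total 14.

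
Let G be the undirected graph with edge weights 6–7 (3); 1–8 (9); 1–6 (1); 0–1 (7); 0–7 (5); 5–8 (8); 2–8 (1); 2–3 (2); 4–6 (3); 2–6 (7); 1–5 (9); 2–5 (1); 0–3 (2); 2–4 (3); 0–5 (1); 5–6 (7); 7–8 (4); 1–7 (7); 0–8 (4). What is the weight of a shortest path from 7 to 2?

5

Comparing a few candidate routes:
7-6-4-2: 3 + 3 + 3 = 9
7-0-5-2: 5 + 1 + 1 = 7
7-8-2: 4 + 1 = 5
The minimum is 5.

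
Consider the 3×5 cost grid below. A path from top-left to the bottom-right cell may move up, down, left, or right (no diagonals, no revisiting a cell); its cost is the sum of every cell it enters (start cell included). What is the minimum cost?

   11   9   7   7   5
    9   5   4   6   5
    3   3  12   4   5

44

Take (0,0)→(0,1)→(1,1)→(1,2)→(1,3)→(2,3)→(2,4) for a total of 11 + 9 + 5 + 4 + 6 + 4 + 5 = 44.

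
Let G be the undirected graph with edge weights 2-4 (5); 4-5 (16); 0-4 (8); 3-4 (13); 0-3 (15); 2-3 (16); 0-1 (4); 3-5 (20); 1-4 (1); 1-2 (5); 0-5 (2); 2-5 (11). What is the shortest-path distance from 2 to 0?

9

Checking several routes:
2 → 4 → 0: 5 + 8 = 13
2 → 1 → 0: 5 + 4 = 9
2 → 5 → 0: 11 + 2 = 13
2 → 4 → 1 → 0: 5 + 1 + 4 = 10
Shortest: 9.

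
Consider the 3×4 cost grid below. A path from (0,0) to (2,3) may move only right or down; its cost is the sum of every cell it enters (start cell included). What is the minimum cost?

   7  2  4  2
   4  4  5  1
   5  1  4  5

Cheapest: r0c0 r0c1 r0c2 r0c3 r1c3 r2c3
  7 + 2 + 4 + 2 + 1 + 5 = 21

21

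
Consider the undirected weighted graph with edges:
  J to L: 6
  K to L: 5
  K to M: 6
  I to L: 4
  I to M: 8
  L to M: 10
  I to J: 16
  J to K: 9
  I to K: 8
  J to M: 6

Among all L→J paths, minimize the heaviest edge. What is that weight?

6

Checking several routes:
L-J: max(6) = 6
L-I-M-J: max(4, 8, 6) = 8
L-K-I-M-J: max(5, 8, 8, 6) = 8
L-K-M-J: max(5, 6, 6) = 6
L-I-K-M-J: max(4, 8, 6, 6) = 8
Best route has worst link 6.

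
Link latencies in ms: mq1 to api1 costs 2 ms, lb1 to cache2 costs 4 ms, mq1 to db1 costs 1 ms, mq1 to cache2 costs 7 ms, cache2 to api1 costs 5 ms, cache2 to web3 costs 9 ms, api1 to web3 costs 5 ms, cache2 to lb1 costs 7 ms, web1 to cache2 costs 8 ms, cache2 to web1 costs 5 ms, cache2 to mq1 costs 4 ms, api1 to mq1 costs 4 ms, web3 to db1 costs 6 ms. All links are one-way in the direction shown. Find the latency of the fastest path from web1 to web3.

Paths from web1 to web3:
web1 → cache2 → mq1 → api1 → web3: 8 + 4 + 2 + 5 = 19
web1 → cache2 → web3: 8 + 9 = 17
web1 → cache2 → api1 → web3: 8 + 5 + 5 = 18
Shortest: 17 ms.

17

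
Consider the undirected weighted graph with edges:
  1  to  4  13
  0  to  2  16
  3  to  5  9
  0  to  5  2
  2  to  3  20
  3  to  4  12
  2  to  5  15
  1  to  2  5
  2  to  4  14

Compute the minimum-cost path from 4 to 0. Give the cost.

23

A few of the 4→0 routes:
4→1→2→5→0: 13 + 5 + 15 + 2 = 35
4→3→5→0: 12 + 9 + 2 = 23
4→2→0: 14 + 16 = 30
4→1→2→0: 13 + 5 + 16 = 34
4→2→5→0: 14 + 15 + 2 = 31
Shortest: 23.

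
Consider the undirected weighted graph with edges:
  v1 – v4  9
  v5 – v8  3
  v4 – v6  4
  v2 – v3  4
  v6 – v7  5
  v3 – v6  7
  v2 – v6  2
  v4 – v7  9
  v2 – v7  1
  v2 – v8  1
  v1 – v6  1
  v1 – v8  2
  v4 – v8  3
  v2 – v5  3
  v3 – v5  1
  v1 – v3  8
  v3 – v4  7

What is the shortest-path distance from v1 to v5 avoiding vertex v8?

Checking several routes:
v1 → v6 → v2 → v5: 1 + 2 + 3 = 6
v1 → v6 → v3 → v5: 1 + 7 + 1 = 9
v1 → v6 → v2 → v3 → v5: 1 + 2 + 4 + 1 = 8
Shortest: 6.

6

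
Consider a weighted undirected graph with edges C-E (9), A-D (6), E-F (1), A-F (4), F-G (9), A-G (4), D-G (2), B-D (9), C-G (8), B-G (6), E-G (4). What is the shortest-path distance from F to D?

7

Some routes from F to D:
F→E→G→D: 1 + 4 + 2 = 7
F→G→D: 9 + 2 = 11
F→A→D: 4 + 6 = 10
F→A→G→D: 4 + 4 + 2 = 10
Best route has total 7.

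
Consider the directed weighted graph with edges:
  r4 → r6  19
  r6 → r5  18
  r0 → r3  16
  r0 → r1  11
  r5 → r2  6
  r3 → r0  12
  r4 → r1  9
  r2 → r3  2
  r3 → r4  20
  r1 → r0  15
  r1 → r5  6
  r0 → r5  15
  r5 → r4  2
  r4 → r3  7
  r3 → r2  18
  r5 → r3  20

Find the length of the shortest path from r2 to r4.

Candidate routes:
r2 → r3 → r0 → r5 → r4: 2 + 12 + 15 + 2 = 31
r2 → r3 → r0 → r1 → r5 → r4: 2 + 12 + 11 + 6 + 2 = 33
r2 → r3 → r4: 2 + 20 = 22
The minimum is 22.

22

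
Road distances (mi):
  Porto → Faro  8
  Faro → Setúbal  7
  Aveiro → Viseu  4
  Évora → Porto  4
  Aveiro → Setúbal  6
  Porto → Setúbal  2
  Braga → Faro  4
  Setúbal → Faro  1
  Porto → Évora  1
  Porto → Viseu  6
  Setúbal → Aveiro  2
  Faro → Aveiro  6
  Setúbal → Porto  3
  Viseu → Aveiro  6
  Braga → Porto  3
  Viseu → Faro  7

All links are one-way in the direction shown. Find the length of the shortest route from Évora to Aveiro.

8

A few of the Évora→Aveiro routes:
Évora→Porto→Faro→Setúbal→Aveiro: 4 + 8 + 7 + 2 = 21
Évora→Porto→Setúbal→Faro→Aveiro: 4 + 2 + 1 + 6 = 13
Évora→Porto→Setúbal→Aveiro: 4 + 2 + 2 = 8
Évora→Porto→Viseu→Aveiro: 4 + 6 + 6 = 16
Évora→Porto→Faro→Aveiro: 4 + 8 + 6 = 18
Shortest: 8 mi.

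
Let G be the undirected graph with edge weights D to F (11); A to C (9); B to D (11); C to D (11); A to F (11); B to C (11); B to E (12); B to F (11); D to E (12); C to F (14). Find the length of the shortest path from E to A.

Some routes from E to A:
E-D-F-A: 12 + 11 + 11 = 34
E-B-C-A: 12 + 11 + 9 = 32
E-D-C-A: 12 + 11 + 9 = 32
Best route has total 32.

32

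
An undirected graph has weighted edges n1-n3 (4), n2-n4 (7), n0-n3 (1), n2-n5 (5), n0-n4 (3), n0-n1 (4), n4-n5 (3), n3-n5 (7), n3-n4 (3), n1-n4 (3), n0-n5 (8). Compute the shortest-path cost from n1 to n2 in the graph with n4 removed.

Routes from n1 to n2 avoiding n4:
n1 -> n0 -> n5 -> n2: 4 + 8 + 5 = 17
n1 -> n3 -> n0 -> n5 -> n2: 4 + 1 + 8 + 5 = 18
n1 -> n0 -> n3 -> n5 -> n2: 4 + 1 + 7 + 5 = 17
n1 -> n3 -> n5 -> n2: 4 + 7 + 5 = 16
Shortest: 16.

16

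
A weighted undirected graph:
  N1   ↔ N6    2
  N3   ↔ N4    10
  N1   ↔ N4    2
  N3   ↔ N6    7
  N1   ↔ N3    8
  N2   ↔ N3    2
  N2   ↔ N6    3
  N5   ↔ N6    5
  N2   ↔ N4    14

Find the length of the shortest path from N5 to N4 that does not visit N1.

A few of the N5→N4 routes:
N5 → N6 → N2 → N3 → N4: 5 + 3 + 2 + 10 = 20
N5 → N6 → N3 → N4: 5 + 7 + 10 = 22
N5 → N6 → N2 → N4: 5 + 3 + 14 = 22
Shortest: 20.

20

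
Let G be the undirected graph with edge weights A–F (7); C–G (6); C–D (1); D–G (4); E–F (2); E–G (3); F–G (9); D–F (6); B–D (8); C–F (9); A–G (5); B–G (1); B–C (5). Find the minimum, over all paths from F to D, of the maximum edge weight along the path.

Some routes from F to D:
F→E→G→D: max(2, 3, 4) = 4
F→E→G→B→C→D: max(2, 3, 1, 5, 1) = 5
F→E→G→C→D: max(2, 3, 6, 1) = 6
F→A→G→B→C→D: max(7, 5, 1, 5, 1) = 7
F→A→G→C→D: max(7, 5, 6, 1) = 7
F→D: max(6) = 6
Best route has worst link 4.

4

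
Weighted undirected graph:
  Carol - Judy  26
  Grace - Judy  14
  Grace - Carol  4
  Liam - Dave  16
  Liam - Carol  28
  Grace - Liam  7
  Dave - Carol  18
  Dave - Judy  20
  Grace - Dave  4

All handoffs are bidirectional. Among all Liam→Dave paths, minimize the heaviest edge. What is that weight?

Some routes from Liam to Dave:
Liam→Grace→Dave: max(7, 4) = 7
Liam→Grace→Carol→Dave: max(7, 4, 18) = 18
Liam→Grace→Judy→Dave: max(7, 14, 20) = 20
Liam→Grace→Judy→Carol→Dave: max(7, 14, 26, 18) = 26
Liam→Dave: max(16) = 16
The minimum achievable maximum is 7.

7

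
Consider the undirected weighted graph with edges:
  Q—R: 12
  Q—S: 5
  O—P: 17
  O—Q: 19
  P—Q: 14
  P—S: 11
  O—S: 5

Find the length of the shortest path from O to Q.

10

Some routes from O to Q:
O → P → Q: 17 + 14 = 31
O → Q: 19
O → S → Q: 5 + 5 = 10
O → S → P → Q: 5 + 11 + 14 = 30
Shortest: 10.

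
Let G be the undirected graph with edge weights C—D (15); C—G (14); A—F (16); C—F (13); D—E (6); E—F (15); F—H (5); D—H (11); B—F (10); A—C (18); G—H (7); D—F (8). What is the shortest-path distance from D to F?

Some routes from D to F:
D - C - F: 15 + 13 = 28
D - E - F: 6 + 15 = 21
D - C - G - H - F: 15 + 14 + 7 + 5 = 41
D - H - F: 11 + 5 = 16
D - F: 8
D - H - G - C - F: 11 + 7 + 14 + 13 = 45
Shortest: 8.

8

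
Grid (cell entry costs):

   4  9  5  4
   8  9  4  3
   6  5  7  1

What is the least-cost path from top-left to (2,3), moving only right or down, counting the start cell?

One optimal route is r0c0 r0c1 r0c2 r0c3 r1c3 r2c3.
Its cost is 4 + 9 + 5 + 4 + 3 + 1 = 26.

26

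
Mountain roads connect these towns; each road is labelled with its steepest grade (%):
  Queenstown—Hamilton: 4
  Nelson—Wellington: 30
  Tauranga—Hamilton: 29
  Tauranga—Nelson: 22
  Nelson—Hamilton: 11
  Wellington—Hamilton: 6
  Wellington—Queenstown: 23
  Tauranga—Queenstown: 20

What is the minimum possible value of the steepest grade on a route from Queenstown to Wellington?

Checking several routes:
Queenstown - Tauranga - Nelson - Hamilton - Wellington: max(20, 22, 11, 6) = 22
Queenstown - Hamilton - Wellington: max(4, 6) = 6
Queenstown - Tauranga - Hamilton - Wellington: max(20, 29, 6) = 29
Queenstown - Wellington: max(23) = 23
Best route has worst link 6%.

6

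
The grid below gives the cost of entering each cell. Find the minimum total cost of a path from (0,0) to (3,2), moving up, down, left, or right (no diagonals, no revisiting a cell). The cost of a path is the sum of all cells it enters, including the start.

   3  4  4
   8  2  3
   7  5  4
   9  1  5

Cheapest: (0,0) -> (0,1) -> (1,1) -> (2,1) -> (3,1) -> (3,2)
  3 + 4 + 2 + 5 + 1 + 5 = 20

20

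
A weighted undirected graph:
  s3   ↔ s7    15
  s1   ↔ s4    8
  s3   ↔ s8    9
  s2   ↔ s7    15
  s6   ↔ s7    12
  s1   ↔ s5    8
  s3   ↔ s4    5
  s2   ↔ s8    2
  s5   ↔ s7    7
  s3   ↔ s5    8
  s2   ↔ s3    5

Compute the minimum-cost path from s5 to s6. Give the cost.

19

A few of the s5→s6 routes:
s5 → s7 → s6: 7 + 12 = 19
s5 → s3 → s7 → s6: 8 + 15 + 12 = 35
s5 → s3 → s2 → s7 → s6: 8 + 5 + 15 + 12 = 40
The minimum is 19.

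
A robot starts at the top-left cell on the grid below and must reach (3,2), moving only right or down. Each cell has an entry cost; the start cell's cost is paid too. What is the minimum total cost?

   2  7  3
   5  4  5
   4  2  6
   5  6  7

26

Path (0,0) -> (1,0) -> (1,1) -> (2,1) -> (2,2) -> (3,2): 2 + 5 + 4 + 2 + 6 + 7 = 26.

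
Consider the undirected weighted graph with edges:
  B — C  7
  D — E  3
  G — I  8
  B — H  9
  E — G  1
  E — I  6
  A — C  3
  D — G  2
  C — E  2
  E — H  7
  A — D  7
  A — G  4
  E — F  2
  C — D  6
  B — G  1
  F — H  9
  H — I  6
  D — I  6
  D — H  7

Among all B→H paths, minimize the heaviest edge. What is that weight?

6

Some routes from B to H:
B -> G -> E -> C -> D -> I -> H: max(1, 1, 2, 6, 6, 6) = 6
B -> G -> D -> I -> H: max(1, 2, 6, 6) = 6
B -> G -> D -> C -> E -> I -> H: max(1, 2, 6, 2, 6, 6) = 6
B -> G -> D -> E -> I -> H: max(1, 2, 3, 6, 6) = 6
Smallest bottleneck: 6.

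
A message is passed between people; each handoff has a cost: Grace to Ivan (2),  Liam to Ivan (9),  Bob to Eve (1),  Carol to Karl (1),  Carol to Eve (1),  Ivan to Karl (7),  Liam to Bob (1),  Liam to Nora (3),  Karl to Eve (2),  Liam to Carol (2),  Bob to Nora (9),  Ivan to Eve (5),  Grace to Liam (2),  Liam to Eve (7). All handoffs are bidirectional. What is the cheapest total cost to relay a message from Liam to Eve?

2

Some routes from Liam to Eve:
Liam -> Carol -> Eve: 2 + 1 = 3
Liam -> Carol -> Karl -> Eve: 2 + 1 + 2 = 5
Liam -> Bob -> Eve: 1 + 1 = 2
Shortest: 2.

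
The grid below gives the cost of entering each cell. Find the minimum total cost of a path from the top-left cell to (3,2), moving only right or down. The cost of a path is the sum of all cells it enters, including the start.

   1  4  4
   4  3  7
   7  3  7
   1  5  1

17

Cheapest: r0c0 -> r0c1 -> r1c1 -> r2c1 -> r3c1 -> r3c2
  1 + 4 + 3 + 3 + 5 + 1 = 17
(Top row then right column would cost 24.)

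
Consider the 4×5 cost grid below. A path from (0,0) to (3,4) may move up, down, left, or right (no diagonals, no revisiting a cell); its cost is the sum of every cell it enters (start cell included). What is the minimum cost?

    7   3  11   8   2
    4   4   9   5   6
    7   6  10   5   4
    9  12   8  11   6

Take [0,0] -> [0,1] -> [1,1] -> [1,2] -> [1,3] -> [2,3] -> [2,4] -> [3,4] for a total of 7 + 3 + 4 + 9 + 5 + 5 + 4 + 6 = 43.

43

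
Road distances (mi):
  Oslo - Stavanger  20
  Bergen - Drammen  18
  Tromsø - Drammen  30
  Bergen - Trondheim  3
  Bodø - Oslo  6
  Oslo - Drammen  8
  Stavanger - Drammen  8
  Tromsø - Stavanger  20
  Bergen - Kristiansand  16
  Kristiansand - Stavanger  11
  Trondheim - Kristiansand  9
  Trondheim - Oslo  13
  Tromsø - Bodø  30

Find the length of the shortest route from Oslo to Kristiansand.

22

Comparing a few candidate routes:
Oslo-Trondheim-Bergen-Kristiansand: 13 + 3 + 16 = 32
Oslo-Drammen-Bergen-Trondheim-Kristiansand: 8 + 18 + 3 + 9 = 38
Oslo-Trondheim-Kristiansand: 13 + 9 = 22
Oslo-Drammen-Stavanger-Kristiansand: 8 + 8 + 11 = 27
Oslo-Stavanger-Kristiansand: 20 + 11 = 31
The minimum is 22 mi.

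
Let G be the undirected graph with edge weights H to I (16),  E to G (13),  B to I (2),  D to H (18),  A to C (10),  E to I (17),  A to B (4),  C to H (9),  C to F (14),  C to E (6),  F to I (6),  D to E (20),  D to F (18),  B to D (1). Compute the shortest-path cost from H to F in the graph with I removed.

23

Routes from H to F avoiding I:
H - D - B - A - C - F: 18 + 1 + 4 + 10 + 14 = 47
H - C - F: 9 + 14 = 23
H - D - F: 18 + 18 = 36
H - D - E - C - F: 18 + 20 + 6 + 14 = 58
H - C - E - D - F: 9 + 6 + 20 + 18 = 53
H - C - A - B - D - F: 9 + 10 + 4 + 1 + 18 = 42
The minimum is 23.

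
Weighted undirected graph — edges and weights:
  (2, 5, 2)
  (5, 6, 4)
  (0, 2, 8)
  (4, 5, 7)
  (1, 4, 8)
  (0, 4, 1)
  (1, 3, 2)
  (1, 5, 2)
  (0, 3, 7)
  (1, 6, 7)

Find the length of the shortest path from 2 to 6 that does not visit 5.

24

Paths from 2 to 6 avoiding 5:
2 - 0 - 4 - 1 - 6: 8 + 1 + 8 + 7 = 24
2 - 0 - 3 - 1 - 6: 8 + 7 + 2 + 7 = 24
Shortest: 24.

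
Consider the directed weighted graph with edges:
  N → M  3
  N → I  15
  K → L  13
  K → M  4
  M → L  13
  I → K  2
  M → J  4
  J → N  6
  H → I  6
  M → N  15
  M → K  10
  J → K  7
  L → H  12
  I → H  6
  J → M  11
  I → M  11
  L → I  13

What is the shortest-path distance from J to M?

Checking several routes:
J → N → M: 6 + 3 = 9
J → M: 11
J → K → M: 7 + 4 = 11
Best route has total 9.

9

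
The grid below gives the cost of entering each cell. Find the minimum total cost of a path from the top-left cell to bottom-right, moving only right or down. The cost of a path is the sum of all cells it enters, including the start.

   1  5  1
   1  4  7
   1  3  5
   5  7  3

14

Path [0,0] -> [1,0] -> [2,0] -> [2,1] -> [2,2] -> [3,2]: 1 + 1 + 1 + 3 + 5 + 3 = 14.
For comparison, the top-then-right route costs 22.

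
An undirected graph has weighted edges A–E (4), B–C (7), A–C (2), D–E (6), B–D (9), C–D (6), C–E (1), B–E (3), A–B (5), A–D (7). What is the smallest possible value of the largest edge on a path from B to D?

6

Checking several routes:
B → A → E → C → D: max(5, 4, 1, 6) = 6
B → A → C → D: max(5, 2, 6) = 6
B → A → C → E → D: max(5, 2, 1, 6) = 6
B → A → E → D: max(5, 4, 6) = 6
Smallest bottleneck: 6.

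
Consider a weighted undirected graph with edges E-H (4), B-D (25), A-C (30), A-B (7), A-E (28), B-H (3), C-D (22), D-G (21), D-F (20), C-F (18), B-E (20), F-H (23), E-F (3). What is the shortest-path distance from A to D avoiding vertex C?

32

A few of the A→D routes:
A → B → H → E → F → D: 7 + 3 + 4 + 3 + 20 = 37
A → B → D: 7 + 25 = 32
A → B → E → F → D: 7 + 20 + 3 + 20 = 50
A → E → F → D: 28 + 3 + 20 = 51
Shortest: 32.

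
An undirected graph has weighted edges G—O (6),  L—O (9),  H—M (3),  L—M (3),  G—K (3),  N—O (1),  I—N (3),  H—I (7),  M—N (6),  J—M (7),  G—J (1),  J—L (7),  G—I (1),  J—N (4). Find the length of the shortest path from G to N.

A few of the G→N routes:
G -> J -> L -> M -> N: 1 + 7 + 3 + 6 = 17
G -> O -> N: 6 + 1 = 7
G -> J -> M -> N: 1 + 7 + 6 = 14
G -> I -> N: 1 + 3 = 4
G -> I -> H -> M -> N: 1 + 7 + 3 + 6 = 17
G -> J -> N: 1 + 4 = 5
Best route has total 4.

4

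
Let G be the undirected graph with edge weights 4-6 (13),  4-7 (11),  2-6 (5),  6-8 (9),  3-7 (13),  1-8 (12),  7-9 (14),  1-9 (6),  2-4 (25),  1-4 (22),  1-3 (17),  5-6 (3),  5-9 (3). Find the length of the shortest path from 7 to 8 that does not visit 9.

Candidate routes:
7 → 4 → 6 → 8: 11 + 13 + 9 = 33
7 → 3 → 1 → 4 → 2 → 6 → 8: 13 + 17 + 22 + 25 + 5 + 9 = 91
7 → 3 → 1 → 8: 13 + 17 + 12 = 42
7 → 4 → 1 → 8: 11 + 22 + 12 = 45
7 → 3 → 1 → 4 → 6 → 8: 13 + 17 + 22 + 13 + 9 = 74
7 → 4 → 2 → 6 → 8: 11 + 25 + 5 + 9 = 50
Shortest: 33.

33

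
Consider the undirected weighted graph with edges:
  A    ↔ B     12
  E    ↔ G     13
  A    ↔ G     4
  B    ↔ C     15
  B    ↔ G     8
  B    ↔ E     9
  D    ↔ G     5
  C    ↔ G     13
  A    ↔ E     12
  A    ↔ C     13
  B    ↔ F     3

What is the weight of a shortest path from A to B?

Checking several routes:
A-G-B: 4 + 8 = 12
A-C-B: 13 + 15 = 28
A-G-E-B: 4 + 13 + 9 = 26
A-E-B: 12 + 9 = 21
A-B: 12
The minimum is 12.

12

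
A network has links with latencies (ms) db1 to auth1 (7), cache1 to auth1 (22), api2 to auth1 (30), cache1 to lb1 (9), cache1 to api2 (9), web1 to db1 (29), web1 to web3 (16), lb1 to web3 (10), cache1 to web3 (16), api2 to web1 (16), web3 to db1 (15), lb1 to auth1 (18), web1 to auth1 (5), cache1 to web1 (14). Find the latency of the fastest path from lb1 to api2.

Checking several routes:
lb1→web3→cache1→api2: 10 + 16 + 9 = 35
lb1→cache1→api2: 9 + 9 = 18
lb1→cache1→web1→api2: 9 + 14 + 16 = 39
Shortest: 18 ms.

18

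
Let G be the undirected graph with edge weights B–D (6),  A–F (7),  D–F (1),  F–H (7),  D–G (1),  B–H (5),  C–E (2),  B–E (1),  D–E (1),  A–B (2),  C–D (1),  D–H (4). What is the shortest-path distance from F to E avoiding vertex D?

Routes from F to E avoiding D:
F-A-B-E: 7 + 2 + 1 = 10
F-H-B-E: 7 + 5 + 1 = 13
Best route has total 10.

10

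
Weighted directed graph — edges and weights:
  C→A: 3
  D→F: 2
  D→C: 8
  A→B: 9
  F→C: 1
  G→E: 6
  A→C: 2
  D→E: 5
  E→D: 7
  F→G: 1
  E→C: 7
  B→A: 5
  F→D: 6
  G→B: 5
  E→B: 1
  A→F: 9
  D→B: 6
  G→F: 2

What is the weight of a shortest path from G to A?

Some routes from G to A:
G-E-B-A: 6 + 1 + 5 = 12
G-B-A: 5 + 5 = 10
G-F-C-A: 2 + 1 + 3 = 6
The minimum is 6.

6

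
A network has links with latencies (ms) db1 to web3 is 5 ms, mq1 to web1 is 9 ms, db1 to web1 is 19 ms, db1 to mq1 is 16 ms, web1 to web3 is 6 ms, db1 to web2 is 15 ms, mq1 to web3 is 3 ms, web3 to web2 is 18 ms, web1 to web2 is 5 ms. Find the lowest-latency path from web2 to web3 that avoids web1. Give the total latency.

Candidate routes:
web2-db1-web3: 15 + 5 = 20
web2-db1-mq1-web3: 15 + 16 + 3 = 34
web2-web3: 18
Shortest: 18 ms.

18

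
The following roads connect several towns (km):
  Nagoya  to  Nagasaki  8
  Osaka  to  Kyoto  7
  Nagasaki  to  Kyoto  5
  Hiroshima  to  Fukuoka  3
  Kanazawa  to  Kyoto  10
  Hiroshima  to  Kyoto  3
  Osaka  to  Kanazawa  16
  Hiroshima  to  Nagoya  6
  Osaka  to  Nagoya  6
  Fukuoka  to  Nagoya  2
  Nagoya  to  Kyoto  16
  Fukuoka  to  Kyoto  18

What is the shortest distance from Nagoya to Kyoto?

Comparing a few candidate routes:
Nagoya-Kyoto: 16
Nagoya-Fukuoka-Kyoto: 2 + 18 = 20
Nagoya-Fukuoka-Hiroshima-Kyoto: 2 + 3 + 3 = 8
Nagoya-Nagasaki-Kyoto: 8 + 5 = 13
Nagoya-Osaka-Kyoto: 6 + 7 = 13
Nagoya-Hiroshima-Kyoto: 6 + 3 = 9
Shortest: 8 km.

8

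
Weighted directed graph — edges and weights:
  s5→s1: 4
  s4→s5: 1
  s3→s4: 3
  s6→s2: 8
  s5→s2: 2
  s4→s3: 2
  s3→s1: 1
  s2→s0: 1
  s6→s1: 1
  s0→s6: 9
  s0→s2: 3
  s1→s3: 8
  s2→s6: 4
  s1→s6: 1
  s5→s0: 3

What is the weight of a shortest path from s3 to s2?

6

Routes from s3 to s2:
s3 → s4 → s5 → s1 → s6 → s2: 3 + 1 + 4 + 1 + 8 = 17
s3 → s4 → s5 → s0 → s2: 3 + 1 + 3 + 3 = 10
s3 → s1 → s6 → s2: 1 + 1 + 8 = 10
s3 → s4 → s5 → s2: 3 + 1 + 2 = 6
s3 → s4 → s5 → s0 → s6 → s2: 3 + 1 + 3 + 9 + 8 = 24
Shortest: 6.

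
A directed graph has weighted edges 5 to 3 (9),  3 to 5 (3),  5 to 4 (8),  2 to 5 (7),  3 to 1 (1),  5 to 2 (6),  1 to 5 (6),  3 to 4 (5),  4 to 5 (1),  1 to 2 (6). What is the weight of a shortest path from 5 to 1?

Routes from 5 to 1:
5 - 3 - 1: 9 + 1 = 10
Shortest: 10.

10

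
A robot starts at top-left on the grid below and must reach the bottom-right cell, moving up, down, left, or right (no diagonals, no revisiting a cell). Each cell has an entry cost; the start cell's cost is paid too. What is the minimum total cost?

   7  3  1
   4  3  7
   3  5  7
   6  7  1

26

One optimal route is r0c0 r0c1 r0c2 r1c2 r2c2 r3c2.
Its cost is 7 + 3 + 1 + 7 + 7 + 1 = 26.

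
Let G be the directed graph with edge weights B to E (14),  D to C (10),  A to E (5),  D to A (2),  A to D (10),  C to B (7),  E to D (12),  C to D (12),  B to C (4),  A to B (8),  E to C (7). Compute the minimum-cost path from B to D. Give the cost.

Candidate routes:
B - C - D: 4 + 12 = 16
B - E - D: 14 + 12 = 26
B - E - C - D: 14 + 7 + 12 = 33
Best route has total 16.

16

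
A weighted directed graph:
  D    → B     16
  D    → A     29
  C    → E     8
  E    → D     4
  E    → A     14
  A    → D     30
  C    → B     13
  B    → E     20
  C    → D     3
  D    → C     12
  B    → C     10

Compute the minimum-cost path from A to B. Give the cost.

46

Paths from A to B:
A-D-B: 30 + 16 = 46
A-D-C-B: 30 + 12 + 13 = 55
Shortest: 46.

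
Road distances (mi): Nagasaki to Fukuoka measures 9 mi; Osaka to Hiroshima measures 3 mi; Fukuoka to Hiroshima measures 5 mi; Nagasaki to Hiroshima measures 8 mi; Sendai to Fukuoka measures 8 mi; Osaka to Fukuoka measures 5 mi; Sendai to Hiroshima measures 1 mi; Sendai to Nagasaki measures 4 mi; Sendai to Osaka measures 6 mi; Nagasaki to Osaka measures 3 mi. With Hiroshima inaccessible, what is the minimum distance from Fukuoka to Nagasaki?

8

Candidate routes:
Fukuoka-Osaka-Nagasaki: 5 + 3 = 8
Fukuoka-Sendai-Nagasaki: 8 + 4 = 12
Fukuoka-Sendai-Osaka-Nagasaki: 8 + 6 + 3 = 17
Fukuoka-Nagasaki: 9
Fukuoka-Osaka-Sendai-Nagasaki: 5 + 6 + 4 = 15
Shortest: 8 mi.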